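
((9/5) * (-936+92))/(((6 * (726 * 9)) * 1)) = -211/5445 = -0.04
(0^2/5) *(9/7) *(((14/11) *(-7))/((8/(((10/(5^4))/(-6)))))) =0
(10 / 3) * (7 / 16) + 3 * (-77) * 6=-33229 / 24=-1384.54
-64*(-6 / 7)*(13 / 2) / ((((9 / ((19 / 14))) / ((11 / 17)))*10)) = 43472 / 12495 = 3.48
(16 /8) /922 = 1 /461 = 0.00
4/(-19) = -4/19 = -0.21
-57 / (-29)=57 / 29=1.97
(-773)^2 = 597529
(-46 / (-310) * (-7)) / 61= -161 / 9455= -0.02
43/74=0.58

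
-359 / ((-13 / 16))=5744 / 13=441.85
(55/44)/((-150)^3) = -1/2700000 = -0.00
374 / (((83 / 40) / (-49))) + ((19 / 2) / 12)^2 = -422201077 / 47808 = -8831.18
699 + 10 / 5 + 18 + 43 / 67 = 48216 / 67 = 719.64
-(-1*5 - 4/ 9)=49/ 9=5.44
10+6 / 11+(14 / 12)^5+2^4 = 2455469 / 85536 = 28.71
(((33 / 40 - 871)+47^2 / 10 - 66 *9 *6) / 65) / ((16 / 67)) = -11291577 / 41600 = -271.43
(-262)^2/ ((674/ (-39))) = -1338558/ 337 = -3971.98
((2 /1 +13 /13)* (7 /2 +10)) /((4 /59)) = 4779 /8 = 597.38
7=7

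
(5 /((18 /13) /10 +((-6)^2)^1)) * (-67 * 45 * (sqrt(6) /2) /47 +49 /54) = 15925 /126846 - 108875 * sqrt(6) /24534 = -10.74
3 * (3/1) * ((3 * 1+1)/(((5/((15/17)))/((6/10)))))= 324/85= 3.81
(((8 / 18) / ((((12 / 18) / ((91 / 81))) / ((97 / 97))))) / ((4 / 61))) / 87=5551 / 42282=0.13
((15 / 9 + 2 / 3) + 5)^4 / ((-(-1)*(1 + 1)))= 117128 / 81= 1446.02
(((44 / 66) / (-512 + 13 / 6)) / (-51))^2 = 16 / 24338808081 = 0.00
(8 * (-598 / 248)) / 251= -598 / 7781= -0.08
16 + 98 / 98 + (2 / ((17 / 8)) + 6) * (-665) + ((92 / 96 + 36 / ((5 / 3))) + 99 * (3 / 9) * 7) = -8864461 / 2040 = -4345.32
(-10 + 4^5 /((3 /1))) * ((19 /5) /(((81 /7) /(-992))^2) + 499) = 926938079326 /98415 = 9418666.66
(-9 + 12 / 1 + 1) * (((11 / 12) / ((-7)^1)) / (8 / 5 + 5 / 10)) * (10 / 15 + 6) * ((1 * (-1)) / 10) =220 / 1323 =0.17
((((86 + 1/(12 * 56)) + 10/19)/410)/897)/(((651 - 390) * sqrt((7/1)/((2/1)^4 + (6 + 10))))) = 1104787 * sqrt(14)/2144755201680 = 0.00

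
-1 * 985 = -985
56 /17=3.29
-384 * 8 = -3072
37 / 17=2.18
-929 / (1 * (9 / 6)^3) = -7432 / 27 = -275.26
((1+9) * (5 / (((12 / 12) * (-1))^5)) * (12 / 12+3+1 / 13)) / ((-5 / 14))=7420 / 13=570.77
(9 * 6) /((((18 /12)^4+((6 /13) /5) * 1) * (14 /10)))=93600 /12509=7.48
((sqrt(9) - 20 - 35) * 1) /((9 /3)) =-52 /3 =-17.33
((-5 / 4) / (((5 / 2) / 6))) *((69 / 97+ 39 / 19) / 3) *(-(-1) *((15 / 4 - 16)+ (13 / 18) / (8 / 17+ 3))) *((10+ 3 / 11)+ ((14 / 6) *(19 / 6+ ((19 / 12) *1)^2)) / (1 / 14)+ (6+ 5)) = 3553327719937 / 516718224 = 6876.72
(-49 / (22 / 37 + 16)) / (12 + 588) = -1813 / 368400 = -0.00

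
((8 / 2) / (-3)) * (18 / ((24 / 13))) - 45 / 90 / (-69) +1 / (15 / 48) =-6757 / 690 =-9.79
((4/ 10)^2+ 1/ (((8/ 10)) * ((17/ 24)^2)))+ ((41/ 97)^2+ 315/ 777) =8137909448/ 2515260925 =3.24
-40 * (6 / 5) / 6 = -8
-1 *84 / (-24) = 7 / 2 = 3.50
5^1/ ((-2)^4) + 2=37/ 16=2.31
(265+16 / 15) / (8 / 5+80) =3991 / 1224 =3.26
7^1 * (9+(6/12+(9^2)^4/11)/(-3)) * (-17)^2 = -174165853757/66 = -2638876572.08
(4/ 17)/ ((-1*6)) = -2/ 51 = -0.04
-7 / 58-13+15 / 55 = -12.85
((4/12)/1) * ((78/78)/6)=1/18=0.06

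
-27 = -27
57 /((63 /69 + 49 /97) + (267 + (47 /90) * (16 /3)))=17167545 /81682391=0.21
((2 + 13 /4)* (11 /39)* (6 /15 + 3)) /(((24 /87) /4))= 37961 /520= 73.00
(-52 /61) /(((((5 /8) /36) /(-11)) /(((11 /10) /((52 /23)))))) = 262.79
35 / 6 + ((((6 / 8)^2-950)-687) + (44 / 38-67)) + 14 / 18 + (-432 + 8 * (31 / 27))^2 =39243029755 / 221616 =177076.70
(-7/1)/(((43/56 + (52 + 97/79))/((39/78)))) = -0.06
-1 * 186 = -186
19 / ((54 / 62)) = 589 / 27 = 21.81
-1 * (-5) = 5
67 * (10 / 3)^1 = 670 / 3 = 223.33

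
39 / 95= 0.41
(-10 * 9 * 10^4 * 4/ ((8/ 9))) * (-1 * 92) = 372600000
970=970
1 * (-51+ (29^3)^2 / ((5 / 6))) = 3568939671 / 5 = 713787934.20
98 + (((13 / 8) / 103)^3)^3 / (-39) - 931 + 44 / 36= -1310975960474612183481290928227 / 1576113230599987930979106816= -831.78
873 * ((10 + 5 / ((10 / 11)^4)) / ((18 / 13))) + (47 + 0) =43870301 / 4000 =10967.58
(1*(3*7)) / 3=7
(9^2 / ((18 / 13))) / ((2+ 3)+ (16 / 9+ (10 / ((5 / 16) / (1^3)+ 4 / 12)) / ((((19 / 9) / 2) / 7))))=620217 / 1160498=0.53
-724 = -724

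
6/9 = 2/3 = 0.67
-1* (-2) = 2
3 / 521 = 0.01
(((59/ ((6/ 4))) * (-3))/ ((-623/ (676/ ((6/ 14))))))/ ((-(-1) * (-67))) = -79768/ 17889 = -4.46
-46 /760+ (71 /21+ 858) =6873337 /7980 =861.32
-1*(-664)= 664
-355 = -355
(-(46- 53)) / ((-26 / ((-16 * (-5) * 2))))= -560 / 13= -43.08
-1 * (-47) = 47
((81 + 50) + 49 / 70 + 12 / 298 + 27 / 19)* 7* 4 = 52777158 / 14155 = 3728.52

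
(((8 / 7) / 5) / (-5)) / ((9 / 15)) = -8 / 105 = -0.08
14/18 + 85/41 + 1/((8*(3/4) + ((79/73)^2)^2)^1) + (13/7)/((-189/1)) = 33801929632060/11355203963061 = 2.98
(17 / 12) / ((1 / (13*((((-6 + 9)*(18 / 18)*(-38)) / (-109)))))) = 4199 / 218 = 19.26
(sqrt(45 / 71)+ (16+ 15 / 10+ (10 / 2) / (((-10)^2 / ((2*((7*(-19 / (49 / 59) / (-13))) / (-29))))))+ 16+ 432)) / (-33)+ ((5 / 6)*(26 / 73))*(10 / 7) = -144955742 / 10595585 - sqrt(355) / 781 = -13.70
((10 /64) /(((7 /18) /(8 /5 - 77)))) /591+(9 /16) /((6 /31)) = 125985 /44128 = 2.85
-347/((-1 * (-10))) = -34.70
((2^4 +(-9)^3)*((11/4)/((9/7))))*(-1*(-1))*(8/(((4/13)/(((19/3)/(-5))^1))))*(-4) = -27121094/135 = -200896.99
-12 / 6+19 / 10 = -1 / 10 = -0.10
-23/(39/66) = -506/13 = -38.92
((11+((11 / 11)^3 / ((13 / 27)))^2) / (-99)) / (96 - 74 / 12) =-0.00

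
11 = 11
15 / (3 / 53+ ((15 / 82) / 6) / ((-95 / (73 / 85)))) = 210563700 / 790711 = 266.30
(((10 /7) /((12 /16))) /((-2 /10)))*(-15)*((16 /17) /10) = 13.45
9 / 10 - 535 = -5341 / 10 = -534.10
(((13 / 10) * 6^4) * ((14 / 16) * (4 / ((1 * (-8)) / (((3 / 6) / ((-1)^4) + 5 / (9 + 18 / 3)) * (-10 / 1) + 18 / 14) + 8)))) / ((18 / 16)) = 37296 / 65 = 573.78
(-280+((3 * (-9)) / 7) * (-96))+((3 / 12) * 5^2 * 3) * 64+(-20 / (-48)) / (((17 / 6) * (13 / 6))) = 1996177 / 1547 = 1290.35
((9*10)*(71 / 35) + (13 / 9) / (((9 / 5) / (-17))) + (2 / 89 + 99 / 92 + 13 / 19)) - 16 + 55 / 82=155.38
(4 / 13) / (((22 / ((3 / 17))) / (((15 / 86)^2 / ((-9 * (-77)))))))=75 / 692217526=0.00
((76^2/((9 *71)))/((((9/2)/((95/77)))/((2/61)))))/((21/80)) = 175590400/567261387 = 0.31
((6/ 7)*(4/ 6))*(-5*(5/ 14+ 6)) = -890/ 49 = -18.16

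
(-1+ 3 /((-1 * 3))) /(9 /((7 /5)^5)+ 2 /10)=-84035 /78716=-1.07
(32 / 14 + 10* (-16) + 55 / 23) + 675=519.68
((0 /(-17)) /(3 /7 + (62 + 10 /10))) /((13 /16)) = 0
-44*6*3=-792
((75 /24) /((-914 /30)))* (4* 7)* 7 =-18375 /914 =-20.10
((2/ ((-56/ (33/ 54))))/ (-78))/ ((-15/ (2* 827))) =-9097/ 294840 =-0.03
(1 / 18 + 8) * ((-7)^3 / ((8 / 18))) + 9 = -49663 / 8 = -6207.88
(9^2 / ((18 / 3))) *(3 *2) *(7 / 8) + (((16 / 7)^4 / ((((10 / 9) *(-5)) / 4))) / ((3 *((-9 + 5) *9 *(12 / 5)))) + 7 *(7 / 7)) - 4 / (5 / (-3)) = 13890407 / 172872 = 80.35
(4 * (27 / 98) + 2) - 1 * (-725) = 35677 / 49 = 728.10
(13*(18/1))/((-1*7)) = -234/7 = -33.43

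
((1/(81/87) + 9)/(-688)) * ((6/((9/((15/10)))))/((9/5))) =-85/10449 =-0.01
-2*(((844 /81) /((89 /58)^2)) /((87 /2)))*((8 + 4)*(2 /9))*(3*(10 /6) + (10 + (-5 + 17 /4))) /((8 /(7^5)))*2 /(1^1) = -62527956064 /1924803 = -32485.38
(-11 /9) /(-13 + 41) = -11 /252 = -0.04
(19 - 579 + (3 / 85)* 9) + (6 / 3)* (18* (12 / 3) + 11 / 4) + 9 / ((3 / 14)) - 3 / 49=-3067469 / 8330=-368.24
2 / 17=0.12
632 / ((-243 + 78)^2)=632 / 27225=0.02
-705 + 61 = -644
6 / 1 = 6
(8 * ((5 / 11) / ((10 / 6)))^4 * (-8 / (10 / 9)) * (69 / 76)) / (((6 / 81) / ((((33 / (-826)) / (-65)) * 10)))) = -16297524 / 678883205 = -0.02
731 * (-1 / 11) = -731 / 11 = -66.45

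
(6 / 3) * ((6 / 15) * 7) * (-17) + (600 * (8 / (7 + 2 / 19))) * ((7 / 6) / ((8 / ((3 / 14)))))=-74.09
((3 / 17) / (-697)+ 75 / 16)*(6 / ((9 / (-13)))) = -40.62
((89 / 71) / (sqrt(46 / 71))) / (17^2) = 0.01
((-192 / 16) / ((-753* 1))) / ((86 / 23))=46 / 10793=0.00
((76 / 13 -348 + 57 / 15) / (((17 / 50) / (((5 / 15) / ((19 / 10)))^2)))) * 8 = -58648000 / 239343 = -245.04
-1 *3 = -3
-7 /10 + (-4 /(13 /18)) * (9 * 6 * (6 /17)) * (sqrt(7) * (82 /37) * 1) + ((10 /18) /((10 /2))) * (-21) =-1912896 * sqrt(7) /8177 - 91 /30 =-621.97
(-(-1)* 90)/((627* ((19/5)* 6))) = 25/3971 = 0.01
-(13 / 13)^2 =-1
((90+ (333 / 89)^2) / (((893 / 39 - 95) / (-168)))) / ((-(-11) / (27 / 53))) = 62491338 / 5568463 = 11.22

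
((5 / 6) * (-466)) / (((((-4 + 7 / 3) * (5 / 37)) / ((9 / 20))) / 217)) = 16836813 / 100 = 168368.13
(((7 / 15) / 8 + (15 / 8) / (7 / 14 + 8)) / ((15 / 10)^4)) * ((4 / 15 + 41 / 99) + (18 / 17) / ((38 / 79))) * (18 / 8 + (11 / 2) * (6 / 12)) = 524385848 / 660484935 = 0.79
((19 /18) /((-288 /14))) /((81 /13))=-1729 /209952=-0.01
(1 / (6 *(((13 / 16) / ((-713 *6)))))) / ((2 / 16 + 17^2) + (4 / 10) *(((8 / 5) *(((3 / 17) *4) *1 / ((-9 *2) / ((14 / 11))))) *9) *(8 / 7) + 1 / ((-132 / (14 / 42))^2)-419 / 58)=-22048894137600 / 7074741880843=-3.12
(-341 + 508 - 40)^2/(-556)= -16129/556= -29.01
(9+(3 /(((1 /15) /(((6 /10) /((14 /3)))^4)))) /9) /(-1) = -43224561 /4802000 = -9.00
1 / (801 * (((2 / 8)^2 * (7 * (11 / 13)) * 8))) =26 / 61677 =0.00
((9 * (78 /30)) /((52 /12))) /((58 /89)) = 2403 /290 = 8.29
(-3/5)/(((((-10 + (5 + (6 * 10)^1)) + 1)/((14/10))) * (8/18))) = -27/800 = -0.03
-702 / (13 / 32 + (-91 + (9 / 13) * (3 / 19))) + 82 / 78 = 245718461 / 27892371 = 8.81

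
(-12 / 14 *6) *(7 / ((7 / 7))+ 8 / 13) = -3564 / 91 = -39.16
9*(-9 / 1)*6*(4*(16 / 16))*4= -7776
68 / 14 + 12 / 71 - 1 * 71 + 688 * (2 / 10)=177991 / 2485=71.63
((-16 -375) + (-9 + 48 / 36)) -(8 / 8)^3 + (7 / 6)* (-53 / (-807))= -1934815 / 4842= -399.59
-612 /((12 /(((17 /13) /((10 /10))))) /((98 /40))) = -42483 /260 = -163.40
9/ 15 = 3/ 5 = 0.60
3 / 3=1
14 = 14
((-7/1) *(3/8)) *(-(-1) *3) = -63/8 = -7.88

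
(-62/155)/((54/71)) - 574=-77561/135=-574.53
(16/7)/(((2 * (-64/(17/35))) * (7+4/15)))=-51/42728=-0.00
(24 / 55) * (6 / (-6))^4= 24 / 55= 0.44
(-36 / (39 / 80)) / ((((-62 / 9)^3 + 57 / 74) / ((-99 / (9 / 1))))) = -569669760 / 228731347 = -2.49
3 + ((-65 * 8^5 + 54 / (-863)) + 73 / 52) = -95582095101 / 44876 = -2129915.66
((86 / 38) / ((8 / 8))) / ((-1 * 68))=-43 / 1292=-0.03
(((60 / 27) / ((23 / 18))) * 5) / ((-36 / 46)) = -100 / 9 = -11.11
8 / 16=1 / 2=0.50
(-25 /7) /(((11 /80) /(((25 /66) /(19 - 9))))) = -2500 /2541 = -0.98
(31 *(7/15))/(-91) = -31/195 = -0.16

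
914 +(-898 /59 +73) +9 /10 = 972.68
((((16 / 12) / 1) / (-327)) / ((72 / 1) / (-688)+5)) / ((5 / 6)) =-688 / 688335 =-0.00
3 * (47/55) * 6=846/55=15.38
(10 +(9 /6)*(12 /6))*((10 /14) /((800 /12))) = 39 /280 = 0.14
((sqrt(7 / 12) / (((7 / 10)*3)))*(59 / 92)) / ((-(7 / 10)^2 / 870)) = -2138750*sqrt(21) / 23667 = -414.12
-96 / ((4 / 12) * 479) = -288 / 479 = -0.60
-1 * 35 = -35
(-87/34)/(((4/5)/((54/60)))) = -783/272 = -2.88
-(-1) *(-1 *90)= -90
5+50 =55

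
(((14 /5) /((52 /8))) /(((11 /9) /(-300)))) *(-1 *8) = 120960 /143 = 845.87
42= 42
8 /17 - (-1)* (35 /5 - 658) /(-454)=14699 /7718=1.90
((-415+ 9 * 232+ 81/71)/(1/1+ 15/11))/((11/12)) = 713184/923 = 772.68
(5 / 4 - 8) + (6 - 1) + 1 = -0.75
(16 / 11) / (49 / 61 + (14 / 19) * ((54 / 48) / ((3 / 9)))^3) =4747264 / 95072747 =0.05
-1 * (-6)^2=-36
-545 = -545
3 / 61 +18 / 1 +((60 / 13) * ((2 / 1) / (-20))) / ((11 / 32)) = 145731 / 8723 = 16.71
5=5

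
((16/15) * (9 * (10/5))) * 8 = 768/5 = 153.60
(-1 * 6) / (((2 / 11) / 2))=-66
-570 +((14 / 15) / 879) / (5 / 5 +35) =-135278093 / 237330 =-570.00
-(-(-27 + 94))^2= -4489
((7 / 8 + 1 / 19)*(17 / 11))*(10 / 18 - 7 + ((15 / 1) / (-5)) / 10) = -484993 / 50160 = -9.67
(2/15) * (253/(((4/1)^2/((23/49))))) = 5819/5880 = 0.99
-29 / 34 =-0.85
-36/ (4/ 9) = -81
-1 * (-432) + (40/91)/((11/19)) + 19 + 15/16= 7250391/16016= 452.70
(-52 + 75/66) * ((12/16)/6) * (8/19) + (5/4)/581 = -1299233/485716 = -2.67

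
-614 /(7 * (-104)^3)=307 /3937024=0.00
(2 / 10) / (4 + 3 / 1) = 1 / 35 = 0.03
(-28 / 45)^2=784 / 2025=0.39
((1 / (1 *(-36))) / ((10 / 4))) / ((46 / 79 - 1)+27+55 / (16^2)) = -10112 / 24387525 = -0.00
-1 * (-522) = 522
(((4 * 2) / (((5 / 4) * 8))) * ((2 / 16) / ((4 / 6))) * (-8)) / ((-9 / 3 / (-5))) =-2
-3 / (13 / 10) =-2.31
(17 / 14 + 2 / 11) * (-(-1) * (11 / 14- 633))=-1902965 / 2156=-882.64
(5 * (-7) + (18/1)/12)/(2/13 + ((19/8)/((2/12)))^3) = -27872/2407637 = -0.01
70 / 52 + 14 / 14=61 / 26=2.35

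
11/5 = 2.20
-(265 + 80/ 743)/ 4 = -196975/ 2972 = -66.28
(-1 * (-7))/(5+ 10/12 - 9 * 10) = -42/505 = -0.08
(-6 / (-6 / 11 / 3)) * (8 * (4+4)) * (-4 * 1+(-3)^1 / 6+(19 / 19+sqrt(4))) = -3168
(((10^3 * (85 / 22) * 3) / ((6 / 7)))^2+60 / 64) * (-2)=-354025001815 / 968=-365728307.66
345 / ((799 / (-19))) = -6555 / 799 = -8.20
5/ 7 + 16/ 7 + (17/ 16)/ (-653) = 31327/ 10448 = 3.00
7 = 7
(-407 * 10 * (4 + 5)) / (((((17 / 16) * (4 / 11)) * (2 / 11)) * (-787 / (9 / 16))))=372.69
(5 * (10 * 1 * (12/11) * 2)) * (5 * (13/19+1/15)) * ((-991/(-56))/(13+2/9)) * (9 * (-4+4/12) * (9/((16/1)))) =-644174775/63308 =-10175.25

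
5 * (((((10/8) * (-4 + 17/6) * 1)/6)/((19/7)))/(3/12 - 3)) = 1225/7524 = 0.16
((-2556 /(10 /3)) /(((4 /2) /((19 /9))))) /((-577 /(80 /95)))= 3408 /2885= 1.18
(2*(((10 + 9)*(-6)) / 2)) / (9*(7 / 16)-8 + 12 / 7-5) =15.51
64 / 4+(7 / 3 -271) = -758 / 3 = -252.67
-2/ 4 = -0.50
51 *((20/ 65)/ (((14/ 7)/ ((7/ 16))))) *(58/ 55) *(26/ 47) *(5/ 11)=10353/ 11374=0.91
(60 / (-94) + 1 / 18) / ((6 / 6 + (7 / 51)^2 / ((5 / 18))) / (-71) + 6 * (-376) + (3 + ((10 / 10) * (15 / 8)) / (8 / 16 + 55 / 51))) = 0.00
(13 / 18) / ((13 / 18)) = 1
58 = 58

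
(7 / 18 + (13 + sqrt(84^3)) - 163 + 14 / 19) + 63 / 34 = 622.85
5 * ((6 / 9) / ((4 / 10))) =25 / 3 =8.33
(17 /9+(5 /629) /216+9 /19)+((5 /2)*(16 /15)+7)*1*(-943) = -23525228905 /2581416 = -9113.30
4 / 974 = 2 / 487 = 0.00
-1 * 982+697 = -285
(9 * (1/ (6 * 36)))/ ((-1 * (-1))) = 1/ 24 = 0.04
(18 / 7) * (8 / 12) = 12 / 7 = 1.71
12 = 12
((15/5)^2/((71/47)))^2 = 178929/5041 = 35.49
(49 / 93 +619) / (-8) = -7202 / 93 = -77.44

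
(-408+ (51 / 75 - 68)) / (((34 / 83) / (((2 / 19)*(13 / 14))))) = -754221 / 6650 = -113.42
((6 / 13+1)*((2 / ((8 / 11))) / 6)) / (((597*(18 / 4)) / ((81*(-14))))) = -1463 / 5174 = -0.28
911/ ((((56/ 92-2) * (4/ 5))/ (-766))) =40124995/ 64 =626953.05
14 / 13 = 1.08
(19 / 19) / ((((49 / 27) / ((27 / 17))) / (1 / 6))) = 243 / 1666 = 0.15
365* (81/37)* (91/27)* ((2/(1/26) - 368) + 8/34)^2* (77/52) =4251751830480/10693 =397620109.46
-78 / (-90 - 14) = 3 / 4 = 0.75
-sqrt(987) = -31.42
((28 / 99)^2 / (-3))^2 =614656 / 864536409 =0.00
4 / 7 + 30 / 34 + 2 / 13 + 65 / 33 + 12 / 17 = 218662 / 51051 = 4.28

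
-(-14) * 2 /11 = 28 /11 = 2.55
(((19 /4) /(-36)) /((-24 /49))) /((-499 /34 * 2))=-15827 /1724544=-0.01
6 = 6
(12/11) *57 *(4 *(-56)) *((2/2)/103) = -135.23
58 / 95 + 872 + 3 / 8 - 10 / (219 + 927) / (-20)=380167927 / 435480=872.99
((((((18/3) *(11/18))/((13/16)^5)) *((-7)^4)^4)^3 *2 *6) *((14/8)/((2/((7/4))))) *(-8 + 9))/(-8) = -43122092024202205229489216581539784953787417666960486402359296/460673037126816813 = -93606720057139570155610390000000000000000000.00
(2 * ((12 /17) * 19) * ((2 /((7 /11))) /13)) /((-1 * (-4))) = 2508 /1547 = 1.62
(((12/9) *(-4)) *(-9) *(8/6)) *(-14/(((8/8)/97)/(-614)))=53363968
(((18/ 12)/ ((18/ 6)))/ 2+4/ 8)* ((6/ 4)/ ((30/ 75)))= 45/ 16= 2.81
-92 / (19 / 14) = -1288 / 19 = -67.79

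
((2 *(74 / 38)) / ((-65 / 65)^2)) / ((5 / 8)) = 6.23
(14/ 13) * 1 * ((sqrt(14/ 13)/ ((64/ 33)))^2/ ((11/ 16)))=4851/ 10816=0.45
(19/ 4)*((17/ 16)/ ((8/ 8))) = 323/ 64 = 5.05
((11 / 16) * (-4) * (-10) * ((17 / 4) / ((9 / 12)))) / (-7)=-935 / 42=-22.26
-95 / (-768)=95 / 768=0.12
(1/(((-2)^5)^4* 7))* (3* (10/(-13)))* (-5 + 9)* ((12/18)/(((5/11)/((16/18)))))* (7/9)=-11/8626176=-0.00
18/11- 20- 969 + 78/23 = -248945/253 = -983.97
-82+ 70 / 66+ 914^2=27565397 / 33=835315.06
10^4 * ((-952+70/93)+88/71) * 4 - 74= -250916568622/6603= -38000389.01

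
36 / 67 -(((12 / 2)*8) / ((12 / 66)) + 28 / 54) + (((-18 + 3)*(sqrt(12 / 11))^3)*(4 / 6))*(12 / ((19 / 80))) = -230400*sqrt(33) / 2299 -477542 / 1809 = -839.69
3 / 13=0.23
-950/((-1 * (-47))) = -950/47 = -20.21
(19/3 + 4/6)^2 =49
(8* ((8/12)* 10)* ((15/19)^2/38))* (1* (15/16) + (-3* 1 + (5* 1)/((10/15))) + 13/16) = 37500/6859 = 5.47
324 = 324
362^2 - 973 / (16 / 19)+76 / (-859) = 1785187187 / 13744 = 129888.47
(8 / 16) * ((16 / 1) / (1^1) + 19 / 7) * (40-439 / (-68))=413829 / 952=434.69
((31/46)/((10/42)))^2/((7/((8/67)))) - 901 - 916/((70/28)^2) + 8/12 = -2782514773/2658225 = -1046.76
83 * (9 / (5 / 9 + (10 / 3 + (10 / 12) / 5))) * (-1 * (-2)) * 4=107568 / 73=1473.53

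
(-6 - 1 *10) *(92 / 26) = -56.62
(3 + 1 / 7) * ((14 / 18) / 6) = 11 / 27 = 0.41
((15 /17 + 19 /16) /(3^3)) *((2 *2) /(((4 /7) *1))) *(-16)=-3941 /459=-8.59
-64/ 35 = -1.83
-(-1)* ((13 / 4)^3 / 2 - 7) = 1301 / 128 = 10.16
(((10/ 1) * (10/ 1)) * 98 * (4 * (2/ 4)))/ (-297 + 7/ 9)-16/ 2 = -98864/ 1333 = -74.17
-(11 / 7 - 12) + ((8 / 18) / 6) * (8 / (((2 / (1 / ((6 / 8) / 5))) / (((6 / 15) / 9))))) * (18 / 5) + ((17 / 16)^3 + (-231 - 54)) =-3170768989 / 11612160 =-273.06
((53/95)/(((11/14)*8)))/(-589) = -0.00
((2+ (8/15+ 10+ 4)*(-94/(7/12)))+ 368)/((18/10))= -23006/21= -1095.52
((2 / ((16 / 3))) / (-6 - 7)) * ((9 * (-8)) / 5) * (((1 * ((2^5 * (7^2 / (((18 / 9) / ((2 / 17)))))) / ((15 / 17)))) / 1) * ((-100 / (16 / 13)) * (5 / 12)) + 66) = -93768 / 65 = -1442.58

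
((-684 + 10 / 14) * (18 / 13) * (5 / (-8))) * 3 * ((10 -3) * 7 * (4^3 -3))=275716035 / 52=5302231.44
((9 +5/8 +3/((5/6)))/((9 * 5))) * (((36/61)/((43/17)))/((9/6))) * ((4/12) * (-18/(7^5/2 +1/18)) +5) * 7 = 11901075403/7439352600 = 1.60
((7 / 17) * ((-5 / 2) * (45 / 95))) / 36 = -35 / 2584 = -0.01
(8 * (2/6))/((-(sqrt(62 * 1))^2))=-4/93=-0.04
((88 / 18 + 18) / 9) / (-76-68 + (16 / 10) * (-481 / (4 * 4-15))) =-515 / 185004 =-0.00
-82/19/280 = -41/2660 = -0.02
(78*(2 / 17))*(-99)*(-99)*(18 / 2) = 809447.29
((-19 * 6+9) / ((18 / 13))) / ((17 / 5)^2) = -11375 / 1734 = -6.56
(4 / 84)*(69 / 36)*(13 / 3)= 0.40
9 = 9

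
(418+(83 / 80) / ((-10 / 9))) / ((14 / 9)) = 268.11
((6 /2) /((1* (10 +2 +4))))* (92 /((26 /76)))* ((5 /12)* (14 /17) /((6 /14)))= 107065 /2652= 40.37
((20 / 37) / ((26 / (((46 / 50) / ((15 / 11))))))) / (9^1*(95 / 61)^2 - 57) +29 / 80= 3419109713 / 9442414800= 0.36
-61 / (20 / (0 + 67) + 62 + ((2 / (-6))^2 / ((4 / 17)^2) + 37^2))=-0.04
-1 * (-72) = 72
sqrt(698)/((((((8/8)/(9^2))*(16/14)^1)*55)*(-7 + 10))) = 189*sqrt(698)/440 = 11.35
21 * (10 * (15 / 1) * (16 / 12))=4200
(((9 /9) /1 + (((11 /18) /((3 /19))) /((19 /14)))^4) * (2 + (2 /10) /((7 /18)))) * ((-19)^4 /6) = 204619244663768 /55801305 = 3666925.79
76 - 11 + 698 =763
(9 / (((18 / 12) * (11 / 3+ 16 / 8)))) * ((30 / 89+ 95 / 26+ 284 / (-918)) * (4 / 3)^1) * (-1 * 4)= -62564432 / 3009357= -20.79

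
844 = 844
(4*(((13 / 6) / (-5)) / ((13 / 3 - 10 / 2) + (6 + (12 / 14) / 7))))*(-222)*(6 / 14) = 60606 / 2005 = 30.23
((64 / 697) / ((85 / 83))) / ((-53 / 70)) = -74368 / 627997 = -0.12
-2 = -2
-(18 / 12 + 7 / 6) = -8 / 3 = -2.67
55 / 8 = 6.88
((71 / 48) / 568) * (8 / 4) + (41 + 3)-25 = 3649 / 192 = 19.01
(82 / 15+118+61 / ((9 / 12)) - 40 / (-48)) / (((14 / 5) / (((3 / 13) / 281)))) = 6169 / 102284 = 0.06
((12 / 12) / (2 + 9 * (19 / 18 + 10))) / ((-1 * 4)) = -1 / 406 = -0.00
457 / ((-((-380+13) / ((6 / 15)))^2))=-0.00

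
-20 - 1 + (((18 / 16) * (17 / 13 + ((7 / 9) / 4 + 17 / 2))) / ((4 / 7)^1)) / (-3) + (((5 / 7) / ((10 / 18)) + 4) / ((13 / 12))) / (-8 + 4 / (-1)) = -977401 / 34944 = -27.97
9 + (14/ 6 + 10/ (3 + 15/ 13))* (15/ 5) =209/ 9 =23.22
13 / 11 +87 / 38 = 1451 / 418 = 3.47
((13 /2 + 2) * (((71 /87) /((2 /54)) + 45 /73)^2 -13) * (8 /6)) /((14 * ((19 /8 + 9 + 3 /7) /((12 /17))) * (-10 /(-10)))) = 71716235104 /2962396429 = 24.21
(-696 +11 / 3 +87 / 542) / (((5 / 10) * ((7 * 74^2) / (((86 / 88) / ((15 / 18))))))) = -48395339 / 1142676920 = -0.04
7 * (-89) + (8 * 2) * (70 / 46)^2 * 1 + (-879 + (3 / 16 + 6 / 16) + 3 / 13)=-161103979 / 110032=-1464.16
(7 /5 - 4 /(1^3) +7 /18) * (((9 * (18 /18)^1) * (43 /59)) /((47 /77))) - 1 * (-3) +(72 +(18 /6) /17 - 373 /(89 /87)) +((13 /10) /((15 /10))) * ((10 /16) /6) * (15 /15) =-945847559419 /3020795280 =-313.11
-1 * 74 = -74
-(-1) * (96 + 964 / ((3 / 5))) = 5108 / 3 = 1702.67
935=935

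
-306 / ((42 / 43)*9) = -731 / 21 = -34.81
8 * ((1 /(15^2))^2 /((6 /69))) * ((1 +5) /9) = 184 /151875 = 0.00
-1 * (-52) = 52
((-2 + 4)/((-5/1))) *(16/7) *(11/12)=-88/105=-0.84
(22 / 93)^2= 484 / 8649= 0.06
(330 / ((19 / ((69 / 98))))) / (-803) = -1035 / 67963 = -0.02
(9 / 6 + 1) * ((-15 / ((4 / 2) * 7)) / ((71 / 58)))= -2175 / 994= -2.19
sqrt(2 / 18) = 1 / 3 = 0.33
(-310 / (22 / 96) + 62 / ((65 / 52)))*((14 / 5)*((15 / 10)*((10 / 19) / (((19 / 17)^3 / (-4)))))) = 59156922048 / 7167655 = 8253.32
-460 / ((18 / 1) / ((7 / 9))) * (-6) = 3220 / 27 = 119.26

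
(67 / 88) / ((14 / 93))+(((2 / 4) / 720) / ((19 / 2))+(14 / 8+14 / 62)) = 114836671 / 16327080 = 7.03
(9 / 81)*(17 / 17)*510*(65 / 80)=46.04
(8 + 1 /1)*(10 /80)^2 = 9 /64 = 0.14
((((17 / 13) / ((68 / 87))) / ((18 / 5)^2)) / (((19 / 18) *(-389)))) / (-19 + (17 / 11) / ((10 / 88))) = 3625 / 62261784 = 0.00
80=80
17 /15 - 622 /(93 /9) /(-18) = 694 /155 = 4.48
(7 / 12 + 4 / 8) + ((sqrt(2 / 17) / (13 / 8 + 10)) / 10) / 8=sqrt(34) / 15810 + 13 / 12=1.08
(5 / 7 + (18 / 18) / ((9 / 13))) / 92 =34 / 1449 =0.02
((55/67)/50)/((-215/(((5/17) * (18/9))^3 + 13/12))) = -834559/8492611800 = -0.00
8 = 8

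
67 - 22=45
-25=-25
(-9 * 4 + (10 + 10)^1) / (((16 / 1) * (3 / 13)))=-13 / 3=-4.33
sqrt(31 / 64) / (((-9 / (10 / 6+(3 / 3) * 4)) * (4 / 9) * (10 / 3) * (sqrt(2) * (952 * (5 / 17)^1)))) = -17 * sqrt(62) / 179200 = -0.00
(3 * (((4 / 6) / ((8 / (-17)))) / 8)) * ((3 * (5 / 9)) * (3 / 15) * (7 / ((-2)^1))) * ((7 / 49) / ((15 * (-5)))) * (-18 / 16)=17 / 12800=0.00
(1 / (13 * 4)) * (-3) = -3 / 52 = -0.06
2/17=0.12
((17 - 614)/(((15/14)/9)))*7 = -175518/5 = -35103.60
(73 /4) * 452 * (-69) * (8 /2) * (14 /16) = -3984267 /2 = -1992133.50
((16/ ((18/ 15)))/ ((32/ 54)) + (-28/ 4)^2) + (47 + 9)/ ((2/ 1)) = 199/ 2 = 99.50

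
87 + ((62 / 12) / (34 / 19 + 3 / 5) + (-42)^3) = -100786417 / 1362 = -73998.84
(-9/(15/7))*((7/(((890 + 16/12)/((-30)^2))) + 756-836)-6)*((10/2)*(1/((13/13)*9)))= 105532/573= 184.17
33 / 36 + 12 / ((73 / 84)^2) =1074683 / 63948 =16.81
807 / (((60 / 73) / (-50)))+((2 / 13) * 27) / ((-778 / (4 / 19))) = -9433909571 / 192166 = -49092.50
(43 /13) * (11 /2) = 473 /26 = 18.19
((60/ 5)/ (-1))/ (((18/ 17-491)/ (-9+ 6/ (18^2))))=-16490/ 74961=-0.22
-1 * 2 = -2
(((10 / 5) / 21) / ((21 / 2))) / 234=2 / 51597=0.00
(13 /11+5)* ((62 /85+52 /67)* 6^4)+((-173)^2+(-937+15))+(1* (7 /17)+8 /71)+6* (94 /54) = 1644428244868 /40030155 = 41079.74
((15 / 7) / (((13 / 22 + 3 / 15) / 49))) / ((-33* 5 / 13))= -910 / 87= -10.46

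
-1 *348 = -348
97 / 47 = 2.06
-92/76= -23/19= -1.21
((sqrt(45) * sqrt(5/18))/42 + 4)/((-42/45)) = -30/7 - 25 * sqrt(2)/392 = -4.38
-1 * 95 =-95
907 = 907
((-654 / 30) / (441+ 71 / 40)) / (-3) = 872 / 53133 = 0.02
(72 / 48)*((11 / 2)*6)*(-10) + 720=225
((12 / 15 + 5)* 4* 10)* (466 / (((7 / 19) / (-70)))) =-20541280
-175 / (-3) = 58.33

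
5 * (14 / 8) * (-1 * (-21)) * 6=2205 / 2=1102.50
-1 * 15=-15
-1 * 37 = -37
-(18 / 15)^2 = -36 / 25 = -1.44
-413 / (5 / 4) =-1652 / 5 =-330.40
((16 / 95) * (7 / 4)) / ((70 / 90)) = 36 / 95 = 0.38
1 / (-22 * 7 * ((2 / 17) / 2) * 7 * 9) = -17 / 9702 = -0.00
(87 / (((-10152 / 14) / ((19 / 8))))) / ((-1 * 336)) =551 / 649728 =0.00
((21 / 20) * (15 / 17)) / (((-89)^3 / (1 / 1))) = -63 / 47937892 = -0.00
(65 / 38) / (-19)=-65 / 722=-0.09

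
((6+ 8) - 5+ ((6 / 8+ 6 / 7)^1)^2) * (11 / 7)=99891 / 5488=18.20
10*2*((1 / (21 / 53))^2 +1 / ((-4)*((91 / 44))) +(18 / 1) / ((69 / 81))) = 72203800 / 131859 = 547.58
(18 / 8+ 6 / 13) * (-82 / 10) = -22.23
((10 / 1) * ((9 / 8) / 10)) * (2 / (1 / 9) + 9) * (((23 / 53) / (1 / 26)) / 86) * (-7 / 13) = -39123 / 18232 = -2.15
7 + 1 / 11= 78 / 11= 7.09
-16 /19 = -0.84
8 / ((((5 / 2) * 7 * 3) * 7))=16 / 735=0.02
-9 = -9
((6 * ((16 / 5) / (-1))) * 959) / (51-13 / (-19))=-356.26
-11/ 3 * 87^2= -27753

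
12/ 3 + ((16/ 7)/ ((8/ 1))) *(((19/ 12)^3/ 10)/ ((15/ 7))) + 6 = 1302859/ 129600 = 10.05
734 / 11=66.73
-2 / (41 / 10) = -20 / 41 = -0.49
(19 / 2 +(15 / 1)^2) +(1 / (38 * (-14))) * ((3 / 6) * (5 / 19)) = 4740647 / 20216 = 234.50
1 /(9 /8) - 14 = -118 /9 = -13.11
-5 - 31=-36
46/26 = 1.77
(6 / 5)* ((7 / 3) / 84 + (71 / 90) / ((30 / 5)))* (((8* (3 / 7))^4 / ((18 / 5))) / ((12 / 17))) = 374272 / 36015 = 10.39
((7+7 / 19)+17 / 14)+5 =3613 / 266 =13.58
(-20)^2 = 400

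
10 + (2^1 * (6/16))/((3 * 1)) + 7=17.25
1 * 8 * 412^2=1357952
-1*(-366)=366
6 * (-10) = -60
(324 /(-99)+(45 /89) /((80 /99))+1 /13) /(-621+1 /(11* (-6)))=1570065 /379375672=0.00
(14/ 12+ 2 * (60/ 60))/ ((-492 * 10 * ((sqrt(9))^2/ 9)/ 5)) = -19/ 5904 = -0.00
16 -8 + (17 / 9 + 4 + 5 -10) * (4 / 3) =248 / 27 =9.19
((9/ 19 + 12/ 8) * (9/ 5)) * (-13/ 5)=-351/ 38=-9.24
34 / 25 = 1.36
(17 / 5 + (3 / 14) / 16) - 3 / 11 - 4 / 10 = 6753 / 2464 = 2.74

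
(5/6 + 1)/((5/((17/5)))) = 187/150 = 1.25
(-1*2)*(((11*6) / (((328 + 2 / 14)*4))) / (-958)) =231 / 2200526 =0.00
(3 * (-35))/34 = -105/34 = -3.09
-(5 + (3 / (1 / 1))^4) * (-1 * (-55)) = -4730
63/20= 3.15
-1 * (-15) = 15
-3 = -3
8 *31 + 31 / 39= 9703 / 39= 248.79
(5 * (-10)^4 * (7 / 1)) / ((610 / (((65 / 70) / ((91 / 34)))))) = 85000 / 427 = 199.06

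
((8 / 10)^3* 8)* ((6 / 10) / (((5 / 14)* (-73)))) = -21504 / 228125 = -0.09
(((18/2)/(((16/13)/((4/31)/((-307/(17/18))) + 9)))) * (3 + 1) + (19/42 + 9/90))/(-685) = -1054408639/2738040900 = -0.39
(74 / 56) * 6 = 111 / 14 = 7.93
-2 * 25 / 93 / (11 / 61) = -3050 / 1023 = -2.98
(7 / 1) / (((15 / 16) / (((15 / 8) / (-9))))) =-14 / 9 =-1.56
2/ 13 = 0.15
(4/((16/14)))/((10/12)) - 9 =-24/5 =-4.80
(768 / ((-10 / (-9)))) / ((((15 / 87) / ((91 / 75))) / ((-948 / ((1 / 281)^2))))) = -364110186501.73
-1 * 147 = -147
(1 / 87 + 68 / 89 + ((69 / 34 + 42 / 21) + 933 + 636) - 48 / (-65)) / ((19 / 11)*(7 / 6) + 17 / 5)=296379975221 / 1019306587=290.77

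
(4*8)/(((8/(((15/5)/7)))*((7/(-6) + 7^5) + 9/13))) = 936/9176363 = 0.00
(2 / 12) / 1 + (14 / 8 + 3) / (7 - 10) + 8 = 79 / 12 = 6.58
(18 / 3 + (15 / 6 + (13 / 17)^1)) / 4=315 / 136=2.32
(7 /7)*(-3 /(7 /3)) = -9 /7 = -1.29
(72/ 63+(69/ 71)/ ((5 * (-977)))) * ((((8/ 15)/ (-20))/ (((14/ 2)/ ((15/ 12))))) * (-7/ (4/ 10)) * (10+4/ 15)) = 30516167/ 31215150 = 0.98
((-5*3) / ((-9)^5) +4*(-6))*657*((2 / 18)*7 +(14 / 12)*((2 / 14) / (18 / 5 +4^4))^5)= -4270851348217682237445289477 / 348246620451954939895488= -12263.87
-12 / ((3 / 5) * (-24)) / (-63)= -5 / 378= -0.01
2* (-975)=-1950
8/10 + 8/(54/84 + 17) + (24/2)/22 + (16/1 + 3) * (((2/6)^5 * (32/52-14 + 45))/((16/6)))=7998743/2934360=2.73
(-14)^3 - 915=-3659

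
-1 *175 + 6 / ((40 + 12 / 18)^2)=-1302323 / 7442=-175.00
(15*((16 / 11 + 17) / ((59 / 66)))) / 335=3654 / 3953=0.92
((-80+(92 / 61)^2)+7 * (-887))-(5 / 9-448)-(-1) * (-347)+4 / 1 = -207038405 / 33489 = -6182.28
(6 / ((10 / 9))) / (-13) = -27 / 65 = -0.42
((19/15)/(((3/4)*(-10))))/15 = -0.01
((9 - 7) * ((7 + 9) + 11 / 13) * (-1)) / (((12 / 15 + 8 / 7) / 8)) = -30660 / 221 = -138.73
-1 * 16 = -16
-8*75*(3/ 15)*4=-480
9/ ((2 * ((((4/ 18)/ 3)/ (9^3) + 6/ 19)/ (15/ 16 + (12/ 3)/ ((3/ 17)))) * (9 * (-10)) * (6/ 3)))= -141238647/ 75607040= -1.87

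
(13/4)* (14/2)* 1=91/4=22.75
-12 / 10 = -6 / 5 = -1.20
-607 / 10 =-60.70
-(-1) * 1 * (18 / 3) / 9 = 2 / 3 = 0.67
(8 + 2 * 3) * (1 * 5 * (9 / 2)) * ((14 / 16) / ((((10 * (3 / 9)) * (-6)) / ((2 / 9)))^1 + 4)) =-2205 / 688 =-3.20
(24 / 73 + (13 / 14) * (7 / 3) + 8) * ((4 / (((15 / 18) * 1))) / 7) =7.20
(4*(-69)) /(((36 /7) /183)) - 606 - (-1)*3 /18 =-10426.83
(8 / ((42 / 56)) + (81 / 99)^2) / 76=4115 / 27588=0.15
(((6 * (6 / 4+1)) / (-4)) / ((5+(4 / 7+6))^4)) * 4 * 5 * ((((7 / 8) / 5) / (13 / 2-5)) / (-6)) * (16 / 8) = 84035 / 516560652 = 0.00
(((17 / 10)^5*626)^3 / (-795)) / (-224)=87774190591143289891842521 / 22260000000000000000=3943135.25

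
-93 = -93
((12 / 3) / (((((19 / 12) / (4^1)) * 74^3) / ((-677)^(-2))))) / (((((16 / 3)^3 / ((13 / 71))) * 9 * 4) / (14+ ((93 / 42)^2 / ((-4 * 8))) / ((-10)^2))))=1027241163 / 40228187088212118732800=0.00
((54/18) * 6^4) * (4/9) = 1728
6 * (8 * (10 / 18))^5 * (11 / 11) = 10404.92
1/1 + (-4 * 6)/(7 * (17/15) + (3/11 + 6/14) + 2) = -15437/12283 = -1.26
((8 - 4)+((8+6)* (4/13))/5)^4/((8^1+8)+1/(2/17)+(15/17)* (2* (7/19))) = 6441408595456/290019104375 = 22.21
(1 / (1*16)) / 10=1 / 160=0.01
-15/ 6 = -5/ 2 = -2.50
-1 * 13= -13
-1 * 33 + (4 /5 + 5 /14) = -2229 /70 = -31.84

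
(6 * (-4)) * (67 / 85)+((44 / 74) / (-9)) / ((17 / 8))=-536344 / 28305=-18.95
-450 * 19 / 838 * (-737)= 7519.51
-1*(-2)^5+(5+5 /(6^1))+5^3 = 977 /6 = 162.83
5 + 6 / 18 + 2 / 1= 7.33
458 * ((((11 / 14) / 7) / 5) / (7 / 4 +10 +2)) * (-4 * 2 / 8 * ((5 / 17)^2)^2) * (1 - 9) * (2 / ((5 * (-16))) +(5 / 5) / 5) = 4580 / 584647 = 0.01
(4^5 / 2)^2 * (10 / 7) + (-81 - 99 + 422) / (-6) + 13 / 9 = 23590510 / 63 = 374452.54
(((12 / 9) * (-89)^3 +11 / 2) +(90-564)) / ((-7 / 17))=95923571 / 42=2283894.55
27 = 27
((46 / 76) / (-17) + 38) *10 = 122625 / 323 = 379.64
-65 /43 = -1.51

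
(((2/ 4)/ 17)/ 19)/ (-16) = -1/ 10336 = -0.00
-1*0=0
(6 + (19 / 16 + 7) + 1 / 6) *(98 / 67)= 33761 / 1608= 21.00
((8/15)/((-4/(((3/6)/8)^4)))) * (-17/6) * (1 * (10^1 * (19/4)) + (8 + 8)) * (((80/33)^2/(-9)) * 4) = -10795/11290752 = -0.00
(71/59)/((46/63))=4473/2714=1.65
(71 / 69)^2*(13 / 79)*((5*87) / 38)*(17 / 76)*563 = 90946369735 / 362077224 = 251.18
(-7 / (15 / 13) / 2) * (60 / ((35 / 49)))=-1274 / 5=-254.80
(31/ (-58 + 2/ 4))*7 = -434/ 115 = -3.77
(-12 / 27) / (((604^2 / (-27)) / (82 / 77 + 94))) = 5490 / 1755677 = 0.00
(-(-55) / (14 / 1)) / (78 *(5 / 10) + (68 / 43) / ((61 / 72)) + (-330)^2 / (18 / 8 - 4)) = -0.00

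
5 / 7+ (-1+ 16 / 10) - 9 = -7.69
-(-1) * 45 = 45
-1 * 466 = -466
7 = 7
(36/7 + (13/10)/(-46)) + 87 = 296609/3220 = 92.11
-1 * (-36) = 36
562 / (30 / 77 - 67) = -43274 / 5129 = -8.44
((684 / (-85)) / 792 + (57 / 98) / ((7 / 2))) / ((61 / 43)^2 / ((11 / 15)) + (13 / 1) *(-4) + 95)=9738683 / 2855324080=0.00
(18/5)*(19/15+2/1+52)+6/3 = 5024/25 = 200.96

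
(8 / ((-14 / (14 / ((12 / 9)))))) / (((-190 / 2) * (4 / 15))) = 9 / 38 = 0.24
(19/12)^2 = 361/144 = 2.51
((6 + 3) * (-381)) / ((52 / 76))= -65151 / 13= -5011.62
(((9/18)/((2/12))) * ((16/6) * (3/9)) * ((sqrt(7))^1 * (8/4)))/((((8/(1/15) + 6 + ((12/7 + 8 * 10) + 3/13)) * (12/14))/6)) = 10192 * sqrt(7)/56769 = 0.48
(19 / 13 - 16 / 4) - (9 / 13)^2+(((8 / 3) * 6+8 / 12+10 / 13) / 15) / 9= -39542 / 13689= -2.89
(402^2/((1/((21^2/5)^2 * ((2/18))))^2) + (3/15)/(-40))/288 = 603686455720967/1440000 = 419226705.36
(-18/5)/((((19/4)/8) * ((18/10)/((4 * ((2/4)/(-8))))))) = 16/19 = 0.84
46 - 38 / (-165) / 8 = 46.03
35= 35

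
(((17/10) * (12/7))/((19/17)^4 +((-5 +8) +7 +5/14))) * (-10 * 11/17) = -7349848/4645013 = -1.58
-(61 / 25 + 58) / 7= -1511 / 175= -8.63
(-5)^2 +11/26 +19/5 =3799/130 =29.22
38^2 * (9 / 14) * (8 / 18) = 2888 / 7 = 412.57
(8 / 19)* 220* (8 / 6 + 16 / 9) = 49280 / 171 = 288.19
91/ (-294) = -13/ 42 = -0.31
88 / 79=1.11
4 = 4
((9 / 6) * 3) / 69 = 3 / 46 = 0.07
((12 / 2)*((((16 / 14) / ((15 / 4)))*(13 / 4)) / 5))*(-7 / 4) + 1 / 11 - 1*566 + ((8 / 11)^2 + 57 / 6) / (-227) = -780108493 / 1373350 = -568.03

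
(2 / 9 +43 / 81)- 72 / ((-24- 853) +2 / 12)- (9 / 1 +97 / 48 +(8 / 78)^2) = -11748876439 / 1152285264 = -10.20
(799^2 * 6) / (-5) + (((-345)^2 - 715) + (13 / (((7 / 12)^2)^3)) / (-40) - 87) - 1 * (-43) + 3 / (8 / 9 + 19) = -68213108031477 / 105295855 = -647823.30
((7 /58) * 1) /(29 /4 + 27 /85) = 1190 /74617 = 0.02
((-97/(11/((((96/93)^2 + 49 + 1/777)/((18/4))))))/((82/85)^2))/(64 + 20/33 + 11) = -2620017582865/1879030892529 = -1.39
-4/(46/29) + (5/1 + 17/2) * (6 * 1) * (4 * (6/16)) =118.98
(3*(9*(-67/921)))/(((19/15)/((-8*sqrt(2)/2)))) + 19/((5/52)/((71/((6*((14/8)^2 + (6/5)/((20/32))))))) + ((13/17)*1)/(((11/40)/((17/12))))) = 92595360/19395707 + 36180*sqrt(2)/5833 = 13.55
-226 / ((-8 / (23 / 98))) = 6.63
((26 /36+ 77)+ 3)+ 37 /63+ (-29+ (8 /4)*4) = 2533 /42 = 60.31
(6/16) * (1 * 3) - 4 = -23/8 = -2.88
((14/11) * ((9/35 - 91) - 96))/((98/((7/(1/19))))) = -124184/385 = -322.56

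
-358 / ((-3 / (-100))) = -35800 / 3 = -11933.33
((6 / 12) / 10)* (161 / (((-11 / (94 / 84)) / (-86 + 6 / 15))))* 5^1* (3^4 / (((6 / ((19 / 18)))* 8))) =2197673 / 3520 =624.34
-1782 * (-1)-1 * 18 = 1764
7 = 7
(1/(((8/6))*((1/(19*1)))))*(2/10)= 57/20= 2.85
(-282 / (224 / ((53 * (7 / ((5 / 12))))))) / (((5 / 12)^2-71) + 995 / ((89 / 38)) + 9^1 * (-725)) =71830476 / 395437355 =0.18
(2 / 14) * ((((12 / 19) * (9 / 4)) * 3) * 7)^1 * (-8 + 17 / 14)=-405 / 14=-28.93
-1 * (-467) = 467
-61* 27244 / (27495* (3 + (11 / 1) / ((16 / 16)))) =-118706 / 27495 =-4.32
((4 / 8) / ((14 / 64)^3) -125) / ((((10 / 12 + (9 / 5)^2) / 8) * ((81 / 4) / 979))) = -41495502400 / 5658471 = -7333.34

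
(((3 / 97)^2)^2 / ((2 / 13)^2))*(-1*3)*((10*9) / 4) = -1848015 / 708234248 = -0.00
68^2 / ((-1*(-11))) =4624 / 11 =420.36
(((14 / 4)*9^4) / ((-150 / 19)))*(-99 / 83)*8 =57592458 / 2075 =27755.40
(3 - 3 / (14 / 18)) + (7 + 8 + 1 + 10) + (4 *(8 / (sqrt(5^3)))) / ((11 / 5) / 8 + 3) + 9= 256 *sqrt(5) / 655 + 239 / 7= 35.02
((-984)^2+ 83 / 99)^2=9188646311060329 / 9801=937521305077.07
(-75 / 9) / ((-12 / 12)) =25 / 3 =8.33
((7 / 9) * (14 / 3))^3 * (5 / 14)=336140 / 19683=17.08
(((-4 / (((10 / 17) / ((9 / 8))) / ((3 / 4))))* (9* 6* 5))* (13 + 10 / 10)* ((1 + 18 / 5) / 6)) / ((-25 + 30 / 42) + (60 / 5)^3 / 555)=172258569 / 219344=785.34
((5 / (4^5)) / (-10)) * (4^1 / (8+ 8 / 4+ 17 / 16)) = -1 / 5664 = -0.00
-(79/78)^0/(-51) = 0.02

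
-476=-476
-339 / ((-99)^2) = -113 / 3267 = -0.03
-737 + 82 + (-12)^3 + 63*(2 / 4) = -4703 / 2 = -2351.50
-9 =-9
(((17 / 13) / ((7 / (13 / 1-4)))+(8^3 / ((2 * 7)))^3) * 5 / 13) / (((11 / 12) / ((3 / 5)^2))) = 4711204188 / 637637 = 7388.54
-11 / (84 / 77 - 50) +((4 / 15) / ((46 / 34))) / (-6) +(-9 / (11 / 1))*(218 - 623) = 2030821723 / 6125130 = 331.56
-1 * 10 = -10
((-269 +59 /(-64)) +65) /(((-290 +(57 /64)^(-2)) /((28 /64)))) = 298274445 /960628736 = 0.31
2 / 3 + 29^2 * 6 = 5046.67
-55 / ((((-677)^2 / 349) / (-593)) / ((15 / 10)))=34147905 / 916658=37.25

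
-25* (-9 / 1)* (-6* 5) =-6750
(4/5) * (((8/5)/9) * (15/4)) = 8/15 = 0.53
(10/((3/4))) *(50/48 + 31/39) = 955/39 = 24.49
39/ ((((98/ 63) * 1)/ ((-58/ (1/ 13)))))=-132327/ 7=-18903.86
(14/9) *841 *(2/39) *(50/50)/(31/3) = 23548/3627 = 6.49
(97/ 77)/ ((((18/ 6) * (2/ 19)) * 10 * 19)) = 97/ 4620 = 0.02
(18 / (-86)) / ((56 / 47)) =-423 / 2408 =-0.18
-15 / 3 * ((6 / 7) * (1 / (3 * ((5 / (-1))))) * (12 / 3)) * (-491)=-3928 / 7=-561.14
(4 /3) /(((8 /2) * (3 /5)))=0.56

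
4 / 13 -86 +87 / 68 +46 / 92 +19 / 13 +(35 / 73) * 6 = -79.57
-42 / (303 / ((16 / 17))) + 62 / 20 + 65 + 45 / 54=1772018 / 25755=68.80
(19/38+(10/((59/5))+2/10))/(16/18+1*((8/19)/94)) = 7337781/4236200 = 1.73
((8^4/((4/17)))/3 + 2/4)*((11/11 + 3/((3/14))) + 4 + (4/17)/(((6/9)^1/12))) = 13753505/102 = 134838.28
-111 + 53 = -58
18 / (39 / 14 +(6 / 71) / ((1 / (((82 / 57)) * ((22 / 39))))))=13257972 / 2102341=6.31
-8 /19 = -0.42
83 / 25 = 3.32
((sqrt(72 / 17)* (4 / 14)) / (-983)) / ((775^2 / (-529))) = 6348* sqrt(34) / 70259310625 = 0.00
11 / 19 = 0.58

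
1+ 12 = 13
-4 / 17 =-0.24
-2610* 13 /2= -16965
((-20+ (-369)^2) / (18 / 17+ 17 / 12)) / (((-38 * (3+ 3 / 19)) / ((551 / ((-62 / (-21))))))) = -26779887687 / 313100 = -85531.42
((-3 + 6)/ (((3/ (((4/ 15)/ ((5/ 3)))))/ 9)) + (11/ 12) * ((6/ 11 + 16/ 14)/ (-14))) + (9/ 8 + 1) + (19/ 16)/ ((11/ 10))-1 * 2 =102437/ 40425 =2.53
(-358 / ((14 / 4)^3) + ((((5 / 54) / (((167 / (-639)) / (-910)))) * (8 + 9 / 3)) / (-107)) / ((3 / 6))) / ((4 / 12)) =-1372398098 / 6129067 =-223.92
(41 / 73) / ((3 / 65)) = 2665 / 219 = 12.17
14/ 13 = 1.08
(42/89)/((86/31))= 651/3827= 0.17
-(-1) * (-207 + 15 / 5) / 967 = -204 / 967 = -0.21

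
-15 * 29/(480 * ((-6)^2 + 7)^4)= -29/109401632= -0.00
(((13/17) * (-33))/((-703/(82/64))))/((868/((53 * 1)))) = 932217/331950976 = 0.00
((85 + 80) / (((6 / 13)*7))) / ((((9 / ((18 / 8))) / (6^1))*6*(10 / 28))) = 143 / 4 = 35.75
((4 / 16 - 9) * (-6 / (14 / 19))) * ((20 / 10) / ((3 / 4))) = 190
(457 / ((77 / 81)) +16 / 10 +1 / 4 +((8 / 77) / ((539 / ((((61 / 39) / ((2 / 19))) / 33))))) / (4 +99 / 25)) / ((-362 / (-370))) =3795957972137651 / 7695727475436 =493.26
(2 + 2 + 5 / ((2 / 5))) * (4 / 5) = 13.20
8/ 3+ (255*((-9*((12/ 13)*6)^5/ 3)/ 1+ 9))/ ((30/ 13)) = -1726547.37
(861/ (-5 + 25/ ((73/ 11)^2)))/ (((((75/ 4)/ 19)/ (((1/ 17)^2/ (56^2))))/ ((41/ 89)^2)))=-6978320171/ 151396480984000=-0.00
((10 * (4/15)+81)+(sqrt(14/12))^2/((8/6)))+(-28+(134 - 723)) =-12779/24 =-532.46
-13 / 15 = -0.87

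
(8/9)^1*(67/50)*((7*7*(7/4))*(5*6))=45962/15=3064.13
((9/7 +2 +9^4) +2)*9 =413676/7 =59096.57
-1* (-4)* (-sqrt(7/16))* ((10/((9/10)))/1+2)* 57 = -1977.26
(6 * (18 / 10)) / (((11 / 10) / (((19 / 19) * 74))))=7992 / 11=726.55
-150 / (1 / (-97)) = 14550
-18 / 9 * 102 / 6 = -34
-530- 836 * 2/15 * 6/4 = -3486/5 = -697.20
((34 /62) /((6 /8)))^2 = 4624 /8649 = 0.53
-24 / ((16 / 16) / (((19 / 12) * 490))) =-18620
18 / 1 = 18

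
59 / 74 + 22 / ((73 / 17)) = 31983 / 5402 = 5.92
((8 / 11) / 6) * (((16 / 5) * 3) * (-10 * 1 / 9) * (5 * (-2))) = 1280 / 99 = 12.93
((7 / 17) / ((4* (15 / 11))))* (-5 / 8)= -77 / 1632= -0.05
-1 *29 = -29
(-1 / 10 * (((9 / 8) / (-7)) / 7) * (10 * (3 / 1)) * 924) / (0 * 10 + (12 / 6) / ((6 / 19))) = 2673 / 266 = 10.05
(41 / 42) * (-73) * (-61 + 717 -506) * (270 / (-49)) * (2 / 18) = 2244750 / 343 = 6544.46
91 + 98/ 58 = 2688/ 29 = 92.69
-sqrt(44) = -2 *sqrt(11) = -6.63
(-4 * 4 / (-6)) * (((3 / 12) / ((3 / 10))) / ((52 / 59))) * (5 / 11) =1475 / 1287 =1.15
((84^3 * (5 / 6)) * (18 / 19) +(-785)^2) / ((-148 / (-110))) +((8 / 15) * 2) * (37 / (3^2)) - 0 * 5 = 152947182227 / 189810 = 805790.96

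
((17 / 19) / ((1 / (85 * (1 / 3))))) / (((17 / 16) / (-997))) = -1355920 / 57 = -23788.07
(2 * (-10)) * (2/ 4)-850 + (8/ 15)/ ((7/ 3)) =-30092/ 35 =-859.77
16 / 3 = 5.33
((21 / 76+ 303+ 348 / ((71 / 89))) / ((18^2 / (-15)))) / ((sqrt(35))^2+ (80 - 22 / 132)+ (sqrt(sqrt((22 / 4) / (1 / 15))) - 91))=-1767971564645 / 1230448941096 - 259372815 *sqrt(330) / 205074823516+ 59855265 *165^(3 / 4) *2^(1 / 4) / 1127911529338+ 12363437515 *165^(1 / 4) *2^(3 / 4) / 410149647032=-1.28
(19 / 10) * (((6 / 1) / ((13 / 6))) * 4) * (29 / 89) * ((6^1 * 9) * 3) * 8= 51414912 / 5785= 8887.63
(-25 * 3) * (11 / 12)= -275 / 4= -68.75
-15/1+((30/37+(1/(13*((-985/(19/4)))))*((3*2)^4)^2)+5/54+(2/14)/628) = -35829691751459/56234489220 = -637.15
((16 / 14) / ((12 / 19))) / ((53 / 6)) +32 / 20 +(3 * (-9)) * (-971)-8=48621043 / 1855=26210.80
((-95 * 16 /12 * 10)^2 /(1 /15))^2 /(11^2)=4786813590449.95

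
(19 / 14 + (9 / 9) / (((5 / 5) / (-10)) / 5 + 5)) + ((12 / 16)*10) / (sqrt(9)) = 7073 / 1743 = 4.06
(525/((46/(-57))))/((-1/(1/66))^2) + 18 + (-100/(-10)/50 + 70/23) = 2348199/111320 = 21.09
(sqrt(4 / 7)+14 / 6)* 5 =10* sqrt(7) / 7+35 / 3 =15.45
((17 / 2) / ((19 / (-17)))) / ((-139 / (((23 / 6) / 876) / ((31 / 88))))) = 73117 / 107578494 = 0.00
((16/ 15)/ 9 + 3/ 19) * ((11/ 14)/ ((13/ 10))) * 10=1.67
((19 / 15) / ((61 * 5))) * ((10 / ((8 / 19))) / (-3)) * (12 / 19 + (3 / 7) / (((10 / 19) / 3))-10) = 2869 / 12600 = 0.23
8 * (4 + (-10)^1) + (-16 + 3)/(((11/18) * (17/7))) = -10614/187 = -56.76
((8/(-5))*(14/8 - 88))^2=19044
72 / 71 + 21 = 1563 / 71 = 22.01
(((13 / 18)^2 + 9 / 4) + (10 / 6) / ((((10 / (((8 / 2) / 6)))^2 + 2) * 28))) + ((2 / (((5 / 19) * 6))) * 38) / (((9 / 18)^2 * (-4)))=-45.36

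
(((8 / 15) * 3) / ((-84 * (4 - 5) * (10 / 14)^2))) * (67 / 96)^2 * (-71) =-2231033 / 1728000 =-1.29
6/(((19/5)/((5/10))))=15/19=0.79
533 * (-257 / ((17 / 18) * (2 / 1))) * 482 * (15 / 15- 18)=594223578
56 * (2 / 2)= 56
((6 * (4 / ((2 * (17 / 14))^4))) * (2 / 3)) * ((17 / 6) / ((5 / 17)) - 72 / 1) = -35938168 / 1252815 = -28.69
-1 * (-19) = 19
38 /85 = 0.45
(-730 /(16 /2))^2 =133225 /16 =8326.56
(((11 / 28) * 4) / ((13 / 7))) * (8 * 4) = 352 / 13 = 27.08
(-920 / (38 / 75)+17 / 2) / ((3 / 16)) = -549416 / 57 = -9638.88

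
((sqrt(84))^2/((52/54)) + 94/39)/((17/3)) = 3496/221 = 15.82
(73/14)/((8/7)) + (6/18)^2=673/144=4.67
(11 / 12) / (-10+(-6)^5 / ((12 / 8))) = -11 / 62328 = -0.00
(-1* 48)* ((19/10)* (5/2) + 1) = -276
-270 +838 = 568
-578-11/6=-3479/6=-579.83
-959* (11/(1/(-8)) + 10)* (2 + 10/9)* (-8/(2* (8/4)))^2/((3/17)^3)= 169383742.02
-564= -564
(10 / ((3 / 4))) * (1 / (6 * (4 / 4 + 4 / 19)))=380 / 207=1.84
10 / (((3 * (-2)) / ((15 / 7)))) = -25 / 7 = -3.57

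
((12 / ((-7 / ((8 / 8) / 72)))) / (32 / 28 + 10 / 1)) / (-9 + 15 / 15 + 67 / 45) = 5 / 15236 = 0.00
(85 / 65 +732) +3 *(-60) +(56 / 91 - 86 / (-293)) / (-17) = 35824871 / 64753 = 553.25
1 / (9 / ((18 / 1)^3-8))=5824 / 9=647.11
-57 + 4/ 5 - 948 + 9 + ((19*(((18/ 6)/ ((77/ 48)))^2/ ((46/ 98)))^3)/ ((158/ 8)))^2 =2281440692799273145511504031376/ 14497844086268521967732645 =157364.13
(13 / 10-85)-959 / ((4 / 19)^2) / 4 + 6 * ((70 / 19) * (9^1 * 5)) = -27349801 / 6080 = -4498.32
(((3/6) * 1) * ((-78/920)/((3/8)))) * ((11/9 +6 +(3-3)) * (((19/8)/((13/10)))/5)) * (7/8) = -1729/6624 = -0.26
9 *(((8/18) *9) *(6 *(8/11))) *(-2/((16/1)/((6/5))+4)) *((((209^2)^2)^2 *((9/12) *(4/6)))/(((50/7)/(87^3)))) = -988572232159679654101841688/325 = -3041760714337475858774898.00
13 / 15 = 0.87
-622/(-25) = 622/25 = 24.88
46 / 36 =23 / 18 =1.28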